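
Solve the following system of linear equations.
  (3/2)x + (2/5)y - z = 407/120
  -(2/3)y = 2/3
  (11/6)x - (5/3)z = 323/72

Row-reduce the augmented matrix:
R1 ← R1 / (3/2).
R3 ← R3 − 11/6·R1.
R2 ← R2 / (-2/3).
R1 ← R1 − 4/15·R2.
R3 ← R3 + 22/45·R2.
R3 ← R3 / (-4/9).
R1 ← R1 + 2/3·R3.
Reading off the reduced rows gives x = 11/4, y = -1, z = 1/3.

x = 11/4, y = -1, z = 1/3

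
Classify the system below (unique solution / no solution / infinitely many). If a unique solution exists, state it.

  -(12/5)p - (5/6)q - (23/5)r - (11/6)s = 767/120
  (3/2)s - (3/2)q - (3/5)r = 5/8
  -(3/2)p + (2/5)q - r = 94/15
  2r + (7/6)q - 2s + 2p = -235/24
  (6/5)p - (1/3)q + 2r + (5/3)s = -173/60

p = -7/3, q = 11/4, r = -5/3, s = 5/2

Row-reduce the augmented matrix:
R1 ← R1 / (-12/5).
R3 ← R3 + 3/2·R1.
R4 ← R4 − 2·R1.
R5 ← R5 − 6/5·R1.
R2 ← R2 / (-3/2).
R1 ← R1 − 25/72·R2.
R3 ← R3 − 221/240·R2.
R4 ← R4 − 17/36·R2.
R5 ← R5 + 3/4·R2.
R3 ← R3 / (113/75).
R1 ← R1 − 16/9·R3.
R2 ← R2 − 2/5·R3.
R4 ← R4 + 91/45·R3.
R4 ← R4 / (-191/678).
R1 ← R1 + 150/113·R4.
R2 ← R2 + 175/113·R4.
R3 ← R3 − 155/113·R4.
R5 reduces to 0 = 0, so the extra equation is consistent.
Reading off the reduced rows gives p = -7/3, q = 11/4, r = -5/3, s = 5/2.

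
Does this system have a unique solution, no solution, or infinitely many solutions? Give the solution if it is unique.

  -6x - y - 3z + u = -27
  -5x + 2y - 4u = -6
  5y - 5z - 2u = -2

Row-reduce:
R1 ← R1 / (-6).
R2 ← R2 + 5·R1.
R2 ← R2 / (17/6).
R1 ← R1 − 1/6·R2.
R3 ← R3 − 5·R2.
R3 ← R3 / (-160/17).
R1 ← R1 − 6/17·R3.
R2 ← R2 − 15/17·R3.
Rank is 3 with 4 unknowns, leaving u free.

infinitely many solutions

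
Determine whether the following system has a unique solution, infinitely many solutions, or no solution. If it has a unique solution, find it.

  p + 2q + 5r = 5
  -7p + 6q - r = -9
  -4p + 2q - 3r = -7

infinitely many solutions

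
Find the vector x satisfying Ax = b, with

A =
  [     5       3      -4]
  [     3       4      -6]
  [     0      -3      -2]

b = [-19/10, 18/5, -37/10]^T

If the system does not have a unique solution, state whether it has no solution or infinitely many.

Row-reduce the augmented matrix:
R1 ← R1 / (5).
R2 ← R2 − 3·R1.
R2 ← R2 / (11/5).
R1 ← R1 − 3/5·R2.
R3 ← R3 + 3·R2.
R3 ← R3 / (-76/11).
R1 ← R1 − 2/11·R3.
R2 ← R2 + 18/11·R3.
Reading off the reduced rows gives x_1 = -8/5, x_2 = 3/2, x_3 = -2/5.

x_1 = -8/5, x_2 = 3/2, x_3 = -2/5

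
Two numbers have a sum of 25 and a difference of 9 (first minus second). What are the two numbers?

first number: 17, second number: 8

Let x = first number, y = second number.
  x + y = 25
  x - y = 9
Row-reduce the augmented matrix:
R2 ← R2 − 1·R1.
R2 ← R2 / (-2).
R1 ← R1 − 1·R2.
Reading off the reduced rows gives x = 17, y = 8.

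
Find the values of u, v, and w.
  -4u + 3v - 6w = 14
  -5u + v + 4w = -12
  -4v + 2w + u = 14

Row-reduce the augmented matrix:
R1 ← R1 / (-4).
R2 ← R2 + 5·R1.
R3 ← R3 − 1·R1.
R2 ← R2 / (-11/4).
R1 ← R1 + 3/4·R2.
R3 ← R3 + 13/4·R2.
R3 ← R3 / (-144/11).
R1 ← R1 + 18/11·R3.
R2 ← R2 + 46/11·R3.
Reading off the reduced rows gives u = -2, v = -6, w = -4.

u = -2, v = -6, w = -4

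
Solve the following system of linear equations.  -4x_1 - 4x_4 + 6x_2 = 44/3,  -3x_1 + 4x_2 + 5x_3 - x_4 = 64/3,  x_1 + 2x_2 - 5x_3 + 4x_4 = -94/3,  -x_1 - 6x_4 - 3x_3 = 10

Row-reduce the augmented matrix:
R1 ← R1 / (-4).
R2 ← R2 + 3·R1.
R3 ← R3 − 1·R1.
R4 ← R4 + 1·R1.
R2 ← R2 / (-1/2).
R1 ← R1 + 3/2·R2.
R3 ← R3 − 7/2·R2.
R4 ← R4 + 3/2·R2.
R3 ← R3 / (30).
R1 ← R1 + 15·R3.
R2 ← R2 + 10·R3.
R4 ← R4 + 18·R3.
R4 ← R4 / (-4/5).
R1 ← R1 − 7/2·R4.
R2 ← R2 − 5/3·R4.
R3 ← R3 − 17/30·R4.
Reading off the reduced rows gives x_1 = -3, x_2 = -4/3, x_3 = 3, x_4 = -8/3.

x_1 = -3, x_2 = -4/3, x_3 = 3, x_4 = -8/3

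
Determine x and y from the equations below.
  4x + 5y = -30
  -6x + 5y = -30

x = 0, y = -6

Row-reduce the augmented matrix:
R1 ← R1 / (4).
R2 ← R2 + 6·R1.
R2 ← R2 / (25/2).
R1 ← R1 − 5/4·R2.
Reading off the reduced rows gives x = 0, y = -6.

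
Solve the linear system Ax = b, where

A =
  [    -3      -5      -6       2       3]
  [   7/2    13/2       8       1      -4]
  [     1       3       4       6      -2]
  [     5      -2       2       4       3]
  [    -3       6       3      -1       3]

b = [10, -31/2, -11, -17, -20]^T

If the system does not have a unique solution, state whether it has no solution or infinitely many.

infinitely many solutions

Row-reduce:
R1 ← R1 / (-3).
R2 ← R2 − 7/2·R1.
R3 ← R3 − 1·R1.
R4 ← R4 − 5·R1.
R5 ← R5 + 3·R1.
R2 ← R2 / (2/3).
R1 ← R1 − 5/3·R2.
R3 ← R3 − 4/3·R2.
R4 ← R4 + 31/3·R2.
R5 ← R5 − 11·R2.
Swap R3 and R4.
R3 ← R3 / (15/2).
R1 ← R1 + 1/2·R3.
R2 ← R2 − 3/2·R3.
R5 ← R5 + 15/2·R3.
Swap R4 and R5.
R1 ← R1 + 76/15·R4.
R2 ← R2 + 34/5·R4.
R3 ← R3 − 118/15·R4.
Rank is 4 with 5 unknowns, leaving x_5 free.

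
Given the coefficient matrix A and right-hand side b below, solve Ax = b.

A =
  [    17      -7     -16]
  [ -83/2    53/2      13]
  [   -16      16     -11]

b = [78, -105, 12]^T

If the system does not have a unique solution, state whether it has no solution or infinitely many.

infinitely many solutions

Row-reduce:
R1 ← R1 / (17).
R2 ← R2 + 83/2·R1.
R3 ← R3 + 16·R1.
R2 ← R2 / (160/17).
R1 ← R1 + 7/17·R2.
R3 ← R3 − 160/17·R2.
Rank is 2 with 3 unknowns, leaving x_3 free.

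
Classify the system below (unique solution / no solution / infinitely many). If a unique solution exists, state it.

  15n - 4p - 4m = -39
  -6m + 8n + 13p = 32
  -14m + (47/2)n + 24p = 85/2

Row-reduce:
R1 ← R1 / (-4).
R2 ← R2 + 6·R1.
R3 ← R3 + 14·R1.
R2 ← R2 / (-29/2).
R1 ← R1 + 15/4·R2.
R3 ← R3 + 29·R2.
Row 3 reduces to 0 = -2, a contradiction. The system is inconsistent.

no solution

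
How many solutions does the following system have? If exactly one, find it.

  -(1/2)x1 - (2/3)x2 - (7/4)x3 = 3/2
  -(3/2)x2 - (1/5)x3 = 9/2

infinitely many solutions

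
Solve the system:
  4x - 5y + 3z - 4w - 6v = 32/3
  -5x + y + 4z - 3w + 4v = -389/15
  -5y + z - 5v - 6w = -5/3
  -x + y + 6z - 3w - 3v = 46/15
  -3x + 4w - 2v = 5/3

Row-reduce the augmented matrix:
R1 ← R1 / (4).
R2 ← R2 + 5·R1.
R4 ← R4 + 1·R1.
R5 ← R5 + 3·R1.
R2 ← R2 / (-21/4).
R1 ← R1 + 5/4·R2.
R3 ← R3 + 5·R2.
R4 ← R4 + 1/4·R2.
R5 ← R5 + 15/4·R2.
R3 ← R3 / (-134/21).
R1 ← R1 + 23/21·R3.
R2 ← R2 + 31/21·R3.
R4 ← R4 − 134/21·R3.
R5 ← R5 + 23/7·R3.
R4 ← R4 / (-2).
R1 ← R1 − 42/67·R4.
R2 ← R2 − 77/67·R4.
R3 ← R3 + 17/67·R4.
R5 ← R5 − 394/67·R4.
R5 ← R5 / (-2785/134).
R1 ← R1 + 303/134·R5.
R2 ← R2 + 321/134·R5.
R3 ← R3 − 137/134·R5.
R4 ← R4 − 3·R5.
Reading off the reduced rows gives x = 7/3, y = 12/5, z = -2/3, w = 2/3, v = -3.

x = 7/3, y = 12/5, z = -2/3, w = 2/3, v = -3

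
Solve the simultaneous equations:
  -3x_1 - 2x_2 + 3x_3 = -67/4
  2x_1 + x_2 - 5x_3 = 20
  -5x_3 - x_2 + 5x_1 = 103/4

x_1 = 9/4, x_2 = 1/2, x_3 = -3

Row-reduce the augmented matrix:
R1 ← R1 / (-3).
R2 ← R2 − 2·R1.
R3 ← R3 − 5·R1.
R2 ← R2 / (-1/3).
R1 ← R1 − 2/3·R2.
R3 ← R3 + 13/3·R2.
R3 ← R3 / (39).
R1 ← R1 + 7·R3.
R2 ← R2 − 9·R3.
Reading off the reduced rows gives x_1 = 9/4, x_2 = 1/2, x_3 = -3.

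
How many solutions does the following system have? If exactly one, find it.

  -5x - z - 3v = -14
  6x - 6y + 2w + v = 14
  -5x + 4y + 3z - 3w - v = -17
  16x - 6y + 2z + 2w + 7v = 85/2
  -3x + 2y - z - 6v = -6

Row-reduce:
R1 ← R1 / (-5).
R2 ← R2 − 6·R1.
R3 ← R3 + 5·R1.
R4 ← R4 − 16·R1.
R5 ← R5 + 3·R1.
R2 ← R2 / (-6).
R3 ← R3 − 4·R2.
R4 ← R4 + 6·R2.
R5 ← R5 − 2·R2.
R3 ← R3 / (16/5).
R1 ← R1 − 1/5·R3.
R2 ← R2 − 1/5·R3.
R5 ← R5 + 4/5·R3.
Swap R4 and R5.
R4 ← R4 / (1/4).
R1 ← R1 − 5/48·R4.
R2 ← R2 + 11/48·R4.
R3 ← R3 + 25/48·R4.
Row 5 reduces to 0 = 1/2, a contradiction. The system is inconsistent.

no solution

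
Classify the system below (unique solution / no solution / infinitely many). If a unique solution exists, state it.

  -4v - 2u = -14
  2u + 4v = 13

no solution

Row-reduce:
R1 ← R1 / (-2).
R2 ← R2 − 2·R1.
Row 2 reduces to 0 = -1, a contradiction. The system is inconsistent.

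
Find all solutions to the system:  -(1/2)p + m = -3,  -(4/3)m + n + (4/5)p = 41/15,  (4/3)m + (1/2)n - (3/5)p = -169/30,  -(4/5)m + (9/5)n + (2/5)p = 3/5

no solution

Row-reduce:
R2 ← R2 + 4/3·R1.
R3 ← R3 − 4/3·R1.
R4 ← R4 + 4/5·R1.
R3 ← R3 − 1/2·R2.
R4 ← R4 − 9/5·R2.
Swap R3 and R4.
R3 ← R3 / (-6/25).
R1 ← R1 + 1/2·R3.
R2 ← R2 − 2/15·R3.
Row 4 reduces to 0 = -1, a contradiction. The system is inconsistent.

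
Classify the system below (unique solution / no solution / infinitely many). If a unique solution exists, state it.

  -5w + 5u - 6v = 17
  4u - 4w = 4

infinitely many solutions

Row-reduce:
R1 ← R1 / (5).
R2 ← R2 − 4·R1.
R2 ← R2 / (24/5).
R1 ← R1 + 6/5·R2.
Rank is 2 with 3 unknowns, leaving w free.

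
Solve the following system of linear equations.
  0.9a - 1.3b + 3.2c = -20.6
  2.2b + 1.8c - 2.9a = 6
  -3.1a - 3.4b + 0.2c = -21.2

a = 0, b = 6, c = -4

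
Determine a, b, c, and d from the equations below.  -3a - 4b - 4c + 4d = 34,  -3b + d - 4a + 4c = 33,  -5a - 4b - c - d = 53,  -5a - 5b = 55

a = -6, b = -5, c = -1, d = -2

Row-reduce the augmented matrix:
R1 ← R1 / (-3).
R2 ← R2 + 4·R1.
R3 ← R3 + 5·R1.
R4 ← R4 + 5·R1.
R2 ← R2 / (7/3).
R1 ← R1 − 4/3·R2.
R3 ← R3 − 8/3·R2.
R4 ← R4 − 5/3·R2.
R3 ← R3 / (-5).
R1 ← R1 + 4·R3.
R2 ← R2 − 4·R3.
R4 ← R4 / (-25/7).
R1 ← R1 − 116/35·R4.
R2 ← R2 + 141/35·R4.
R3 ← R3 − 19/35·R4.
Reading off the reduced rows gives a = -6, b = -5, c = -1, d = -2.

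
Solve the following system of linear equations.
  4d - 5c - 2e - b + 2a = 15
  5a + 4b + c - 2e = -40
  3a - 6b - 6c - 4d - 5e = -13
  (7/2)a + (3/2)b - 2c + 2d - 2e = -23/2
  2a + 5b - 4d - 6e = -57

no solution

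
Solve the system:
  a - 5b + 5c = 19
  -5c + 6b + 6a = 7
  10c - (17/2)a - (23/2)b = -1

infinitely many solutions

Row-reduce:
R2 ← R2 − 6·R1.
R3 ← R3 + 17/2·R1.
R2 ← R2 / (36).
R1 ← R1 + 5·R2.
R3 ← R3 + 54·R2.
Rank is 2 with 3 unknowns, leaving c free.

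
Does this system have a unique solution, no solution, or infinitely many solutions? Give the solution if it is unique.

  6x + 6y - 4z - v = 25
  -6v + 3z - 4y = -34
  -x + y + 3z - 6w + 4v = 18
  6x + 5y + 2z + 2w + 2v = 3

infinitely many solutions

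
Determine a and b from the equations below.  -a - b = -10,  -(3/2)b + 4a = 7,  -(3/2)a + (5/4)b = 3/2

a = 4, b = 6

Row-reduce the augmented matrix:
R1 ← R1 / (-1).
R2 ← R2 − 4·R1.
R3 ← R3 + 3/2·R1.
R2 ← R2 / (-11/2).
R1 ← R1 − 1·R2.
R3 ← R3 − 11/4·R2.
R3 reduces to 0 = 0, so the extra equation is consistent.
Reading off the reduced rows gives a = 4, b = 6.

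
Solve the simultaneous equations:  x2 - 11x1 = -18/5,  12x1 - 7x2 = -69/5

Row-reduce the augmented matrix:
R1 ← R1 / (-11).
R2 ← R2 − 12·R1.
R2 ← R2 / (-65/11).
R1 ← R1 + 1/11·R2.
Reading off the reduced rows gives x1 = 3/5, x2 = 3.

x1 = 3/5, x2 = 3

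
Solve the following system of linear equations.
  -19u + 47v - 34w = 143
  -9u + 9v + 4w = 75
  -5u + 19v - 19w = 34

Row-reduce:
R1 ← R1 / (-19).
R2 ← R2 + 9·R1.
R3 ← R3 + 5·R1.
R2 ← R2 / (-252/19).
R1 ← R1 + 47/19·R2.
R3 ← R3 − 126/19·R2.
Rank is 2 with 3 unknowns, leaving w free.

infinitely many solutions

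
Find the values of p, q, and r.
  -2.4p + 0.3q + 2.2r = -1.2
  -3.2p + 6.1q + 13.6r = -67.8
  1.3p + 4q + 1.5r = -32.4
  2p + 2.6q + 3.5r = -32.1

Row-reduce the augmented matrix:
R1 ← R1 / (-12/5).
R2 ← R2 + 16/5·R1.
R3 ← R3 − 13/10·R1.
R4 ← R4 − 2·R1.
R2 ← R2 / (57/10).
R1 ← R1 + 1/8·R2.
R3 ← R3 − 333/80·R2.
R4 ← R4 − 57/20·R2.
R3 ← R3 / (-11623/2280).
R1 ← R1 + 467/684·R3.
R2 ← R2 − 320/171·R3.
R4 reduces to 0 = 0, so the extra equation is consistent.
Reading off the reduced rows gives p = -3, q = -6, r = -3.

p = -3, q = -6, r = -3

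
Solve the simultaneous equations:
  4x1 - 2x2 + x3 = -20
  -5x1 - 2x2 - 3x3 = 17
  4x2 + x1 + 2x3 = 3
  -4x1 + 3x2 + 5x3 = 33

x1 = -5, x2 = 1, x3 = 2

Row-reduce the augmented matrix:
R1 ← R1 / (4).
R2 ← R2 + 5·R1.
R3 ← R3 − 1·R1.
R4 ← R4 + 4·R1.
R2 ← R2 / (-9/2).
R1 ← R1 + 1/2·R2.
R3 ← R3 − 9/2·R2.
R4 ← R4 − 1·R2.
Swap R3 and R4.
R3 ← R3 / (101/18).
R1 ← R1 − 4/9·R3.
R2 ← R2 − 7/18·R3.
R4 reduces to 0 = 0, so the extra equation is consistent.
Reading off the reduced rows gives x1 = -5, x2 = 1, x3 = 2.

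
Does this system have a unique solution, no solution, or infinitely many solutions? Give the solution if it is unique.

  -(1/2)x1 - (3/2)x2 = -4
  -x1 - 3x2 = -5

Row-reduce:
R1 ← R1 / (-1/2).
R2 ← R2 + 1·R1.
Row 2 reduces to 0 = 3, a contradiction. The system is inconsistent.

no solution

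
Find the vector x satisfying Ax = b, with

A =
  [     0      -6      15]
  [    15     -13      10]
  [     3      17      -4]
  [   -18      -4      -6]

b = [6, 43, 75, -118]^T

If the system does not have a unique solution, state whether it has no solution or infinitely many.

x_1 = 5, x_2 = 4, x_3 = 2

Row-reduce the augmented matrix:
Swap R1 and R2.
R1 ← R1 / (15).
R3 ← R3 − 3·R1.
R4 ← R4 + 18·R1.
R2 ← R2 / (-6).
R1 ← R1 + 13/15·R2.
R3 ← R3 − 98/5·R2.
R4 ← R4 + 98/5·R2.
R3 ← R3 / (43).
R1 ← R1 + 3/2·R3.
R2 ← R2 + 5/2·R3.
R4 ← R4 + 43·R3.
R4 reduces to 0 = 0, so the extra equation is consistent.
Reading off the reduced rows gives x_1 = 5, x_2 = 4, x_3 = 2.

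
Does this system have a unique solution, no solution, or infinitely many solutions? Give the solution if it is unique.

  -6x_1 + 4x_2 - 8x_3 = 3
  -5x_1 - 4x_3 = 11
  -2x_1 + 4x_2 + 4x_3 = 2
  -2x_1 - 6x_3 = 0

Row-reduce:
R1 ← R1 / (-6).
R2 ← R2 + 5·R1.
R3 ← R3 + 2·R1.
R4 ← R4 + 2·R1.
R2 ← R2 / (-10/3).
R1 ← R1 + 2/3·R2.
R3 ← R3 − 8/3·R2.
R4 ← R4 + 4/3·R2.
R3 ← R3 / (44/5).
R1 ← R1 − 4/5·R3.
R2 ← R2 + 4/5·R3.
R4 ← R4 + 22/5·R3.
Row 4 reduces to 0 = -1/2, a contradiction. The system is inconsistent.

no solution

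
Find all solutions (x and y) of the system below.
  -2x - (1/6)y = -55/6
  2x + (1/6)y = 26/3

Row-reduce:
R1 ← R1 / (-2).
R2 ← R2 − 2·R1.
Row 2 reduces to 0 = -1/2, a contradiction. The system is inconsistent.

no solution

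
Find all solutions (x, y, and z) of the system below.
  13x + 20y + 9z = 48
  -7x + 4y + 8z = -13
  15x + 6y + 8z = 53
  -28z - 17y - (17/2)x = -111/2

no solution

Row-reduce:
R1 ← R1 / (13).
R2 ← R2 + 7·R1.
R3 ← R3 − 15·R1.
R4 ← R4 + 17/2·R1.
R2 ← R2 / (192/13).
R1 ← R1 − 20/13·R2.
R3 ← R3 + 222/13·R2.
R4 ← R4 + 51/13·R2.
R3 ← R3 / (399/32).
R1 ← R1 + 31/48·R3.
R2 ← R2 − 167/192·R3.
R4 ← R4 + 1197/64·R3.
Row 4 reduces to 0 = -2, a contradiction. The system is inconsistent.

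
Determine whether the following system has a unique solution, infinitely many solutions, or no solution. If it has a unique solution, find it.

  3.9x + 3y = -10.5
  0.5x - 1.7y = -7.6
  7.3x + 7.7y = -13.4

Row-reduce the augmented matrix:
R1 ← R1 / (39/10).
R2 ← R2 − 1/2·R1.
R3 ← R3 − 73/10·R1.
R2 ← R2 / (-271/130).
R1 ← R1 − 10/13·R2.
R3 ← R3 − 271/130·R2.
R3 reduces to 0 = 0, so the extra equation is consistent.
Reading off the reduced rows gives x = -5, y = 3.

x = -5, y = 3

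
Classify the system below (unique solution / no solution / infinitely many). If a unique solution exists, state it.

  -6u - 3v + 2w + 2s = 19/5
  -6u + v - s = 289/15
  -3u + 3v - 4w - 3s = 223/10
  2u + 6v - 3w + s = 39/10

u = -5/2, v = 5/3, w = -1/2, s = -13/5

Row-reduce the augmented matrix:
R1 ← R1 / (-6).
R2 ← R2 + 6·R1.
R3 ← R3 + 3·R1.
R4 ← R4 − 2·R1.
R2 ← R2 / (4).
R1 ← R1 − 1/2·R2.
R3 ← R3 − 9/2·R2.
R4 ← R4 − 5·R2.
R3 ← R3 / (-11/4).
R1 ← R1 + 1/12·R3.
R2 ← R2 + 1/2·R3.
R4 ← R4 − 1/6·R3.
R4 ← R4 / (355/66).
R1 ← R1 − 2/33·R4.
R2 ← R2 + 7/11·R4.
R3 ← R3 − 5/22·R4.
Reading off the reduced rows gives u = -5/2, v = 5/3, w = -1/2, s = -13/5.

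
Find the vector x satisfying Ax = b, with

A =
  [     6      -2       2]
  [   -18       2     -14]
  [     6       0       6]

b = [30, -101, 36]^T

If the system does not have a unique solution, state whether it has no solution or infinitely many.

no solution

Row-reduce:
R1 ← R1 / (6).
R2 ← R2 + 18·R1.
R3 ← R3 − 6·R1.
R2 ← R2 / (-4).
R1 ← R1 + 1/3·R2.
R3 ← R3 − 2·R2.
Row 3 reduces to 0 = 1/2, a contradiction. The system is inconsistent.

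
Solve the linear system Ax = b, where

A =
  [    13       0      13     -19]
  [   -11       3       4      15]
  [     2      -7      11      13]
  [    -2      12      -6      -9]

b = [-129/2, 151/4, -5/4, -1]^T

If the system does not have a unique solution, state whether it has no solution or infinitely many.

Row-reduce the augmented matrix:
R1 ← R1 / (13).
R2 ← R2 + 11·R1.
R3 ← R3 − 2·R1.
R4 ← R4 + 2·R1.
R2 ← R2 / (3).
R3 ← R3 + 7·R2.
R4 ← R4 − 12·R2.
R3 ← R3 / (44).
R1 ← R1 − 1·R3.
R2 ← R2 − 5·R3.
R4 ← R4 + 64·R3.
R4 ← R4 / (5101/429).
R1 ← R1 + 3031/1716·R4.
R2 ← R2 + 1077/572·R4.
R3 ← R3 − 523/1716·R4.
Reading off the reduced rows gives x_1 = -5/2, x_2 = -1/4, x_3 = -1, x_4 = 1.

x_1 = -5/2, x_2 = -1/4, x_3 = -1, x_4 = 1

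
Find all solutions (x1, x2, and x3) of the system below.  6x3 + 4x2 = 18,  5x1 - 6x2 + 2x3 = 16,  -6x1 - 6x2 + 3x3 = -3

x1 = 2, x2 = 0, x3 = 3

Row-reduce the augmented matrix:
Swap R1 and R2.
R1 ← R1 / (5).
R3 ← R3 + 6·R1.
R2 ← R2 / (4).
R1 ← R1 + 6/5·R2.
R3 ← R3 + 66/5·R2.
R3 ← R3 / (126/5).
R1 ← R1 − 11/5·R3.
R2 ← R2 − 3/2·R3.
Reading off the reduced rows gives x1 = 2, x2 = 0, x3 = 3.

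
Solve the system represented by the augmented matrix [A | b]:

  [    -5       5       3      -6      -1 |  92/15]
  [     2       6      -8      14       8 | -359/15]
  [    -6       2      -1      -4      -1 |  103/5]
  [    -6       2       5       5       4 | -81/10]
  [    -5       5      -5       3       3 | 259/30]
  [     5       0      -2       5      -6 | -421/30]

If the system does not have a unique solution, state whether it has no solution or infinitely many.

x_1 = -8/3, x_2 = -2, x_3 = -11/5, x_4 = -3/2, x_5 = -2/5

Row-reduce the augmented matrix:
R1 ← R1 / (-5).
R2 ← R2 − 2·R1.
R3 ← R3 + 6·R1.
R4 ← R4 + 6·R1.
R5 ← R5 + 5·R1.
R6 ← R6 − 5·R1.
R2 ← R2 / (8).
R1 ← R1 + 1·R2.
R3 ← R3 + 4·R2.
R4 ← R4 + 4·R2.
R6 ← R6 − 5·R2.
R3 ← R3 / (-8).
R1 ← R1 + 29/20·R3.
R2 ← R2 + 17/20·R3.
R4 ← R4 + 2·R3.
R5 ← R5 + 8·R3.
R6 ← R6 − 21/4·R3.
R4 ← R4 / (63/4).
R1 ← R1 − 163/160·R4.
R2 ← R2 − 79/160·R4.
R3 ← R3 + 9/8·R4.
R6 ← R6 + 75/32·R4.
Swap R5 and R6.
R5 ← R5 / (-1333/168).
R1 ← R1 + 233/2520·R5.
R2 ← R2 − 691/2520·R5.
R3 ← R3 − 1/14·R5.
R4 ← R4 − 32/63·R5.
R6 reduces to 0 = 0, so the extra equation is consistent.
Reading off the reduced rows gives x_1 = -8/3, x_2 = -2, x_3 = -11/5, x_4 = -3/2, x_5 = -2/5.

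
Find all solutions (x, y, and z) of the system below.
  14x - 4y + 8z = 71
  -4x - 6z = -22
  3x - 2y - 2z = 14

no solution

Row-reduce:
R1 ← R1 / (14).
R2 ← R2 + 4·R1.
R3 ← R3 − 3·R1.
R2 ← R2 / (-8/7).
R1 ← R1 + 2/7·R2.
R3 ← R3 + 8/7·R2.
Row 3 reduces to 0 = 1/2, a contradiction. The system is inconsistent.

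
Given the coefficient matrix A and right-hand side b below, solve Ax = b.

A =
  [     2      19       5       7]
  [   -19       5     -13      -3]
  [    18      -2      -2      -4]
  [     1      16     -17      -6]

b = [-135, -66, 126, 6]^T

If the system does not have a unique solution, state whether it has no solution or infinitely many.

x_1 = 5, x_2 = -5, x_3 = -3, x_4 = -5

Row-reduce the augmented matrix:
R1 ← R1 / (2).
R2 ← R2 + 19·R1.
R3 ← R3 − 18·R1.
R4 ← R4 − 1·R1.
R2 ← R2 / (371/2).
R1 ← R1 − 19/2·R2.
R3 ← R3 + 173·R2.
R4 ← R4 − 13/2·R2.
R3 ← R3 / (-5500/371).
R1 ← R1 − 272/371·R3.
R2 ← R2 − 69/371·R3.
R4 ← R4 + 7683/371·R3.
R4 ← R4 / (-2361/2750).
R1 ← R1 + 188/1375·R4.
R2 ← R2 − 673/2750·R4.
R3 ← R3 − 1443/2750·R4.
Reading off the reduced rows gives x_1 = 5, x_2 = -5, x_3 = -3, x_4 = -5.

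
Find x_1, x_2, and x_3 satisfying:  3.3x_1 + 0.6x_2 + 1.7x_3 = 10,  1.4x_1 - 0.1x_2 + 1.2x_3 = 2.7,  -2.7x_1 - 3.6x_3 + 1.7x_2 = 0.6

x_1 = 3, x_2 = 3, x_3 = -1

Row-reduce the augmented matrix:
R1 ← R1 / (33/10).
R2 ← R2 − 7/5·R1.
R3 ← R3 + 27/10·R1.
R2 ← R2 / (-39/110).
R1 ← R1 − 2/11·R2.
R3 ← R3 − 241/110·R2.
R3 ← R3 / (877/1170).
R1 ← R1 − 89/117·R3.
R2 ← R2 + 158/117·R3.
Reading off the reduced rows gives x_1 = 3, x_2 = 3, x_3 = -1.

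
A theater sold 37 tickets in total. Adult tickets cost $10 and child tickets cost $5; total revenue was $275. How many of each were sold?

Let a = adult tickets, c = child tickets.
  a + c = 37
  10a + 5c = 275
Row-reduce the augmented matrix:
R2 ← R2 − 10·R1.
R2 ← R2 / (-5).
R1 ← R1 − 1·R2.
Reading off the reduced rows gives a = 18, c = 19.

adult tickets: 18, child tickets: 19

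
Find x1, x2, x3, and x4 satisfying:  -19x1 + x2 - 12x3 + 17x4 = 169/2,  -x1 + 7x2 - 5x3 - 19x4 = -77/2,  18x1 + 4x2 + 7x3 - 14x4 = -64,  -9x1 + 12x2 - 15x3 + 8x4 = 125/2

Row-reduce the augmented matrix:
R1 ← R1 / (-19).
R2 ← R2 + 1·R1.
R3 ← R3 − 18·R1.
R4 ← R4 + 9·R1.
R2 ← R2 / (132/19).
R1 ← R1 + 1/19·R2.
R3 ← R3 − 94/19·R2.
R4 ← R4 − 219/19·R2.
R3 ← R3 / (-83/66).
R1 ← R1 − 79/132·R3.
R2 ← R2 + 83/132·R3.
R4 ← R4 + 91/44·R3.
R4 ← R4 / (514/83).
R1 ← R1 − 556/83·R4.
R2 ← R2 + 11·R4.
R3 ← R3 + 1074/83·R4.
Reading off the reduced rows gives x1 = -1, x2 = 3/4, x3 = -3/2, x4 = 11/4.

x1 = -1, x2 = 3/4, x3 = -3/2, x4 = 11/4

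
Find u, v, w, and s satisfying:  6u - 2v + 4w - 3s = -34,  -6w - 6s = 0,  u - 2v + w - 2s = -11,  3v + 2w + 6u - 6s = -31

u = -3, v = 1, w = -2, s = 2

Row-reduce the augmented matrix:
R1 ← R1 / (6).
R3 ← R3 − 1·R1.
R4 ← R4 − 6·R1.
Swap R2 and R3.
R2 ← R2 / (-5/3).
R1 ← R1 + 1/3·R2.
R4 ← R4 − 5·R2.
R3 ← R3 / (-6).
R1 ← R1 − 3/5·R3.
R2 ← R2 + 1/5·R3.
R4 ← R4 + 1·R3.
R4 ← R4 / (-13/2).
R1 ← R1 + 4/5·R4.
R2 ← R2 − 11/10·R4.
R3 ← R3 − 1·R4.
Reading off the reduced rows gives u = -3, v = 1, w = -2, s = 2.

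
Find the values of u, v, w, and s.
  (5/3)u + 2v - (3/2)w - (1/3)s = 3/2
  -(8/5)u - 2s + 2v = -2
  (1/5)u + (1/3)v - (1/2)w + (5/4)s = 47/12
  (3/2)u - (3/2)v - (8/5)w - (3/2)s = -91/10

Row-reduce the augmented matrix:
R1 ← R1 / (5/3).
R2 ← R2 + 8/5·R1.
R3 ← R3 − 1/5·R1.
R4 ← R4 − 3/2·R1.
R2 ← R2 / (98/25).
R1 ← R1 − 6/5·R2.
R3 ← R3 − 7/75·R2.
R4 ← R4 + 33/10·R2.
R3 ← R3 / (-2/7).
R1 ← R1 + 45/98·R3.
R2 ← R2 + 18/49·R3.
R4 ← R4 + 1433/980·R3.
R4 ← R4 / (-33727/3360).
R1 ← R1 + 185/112·R4.
R2 ← R2 + 65/28·R4.
R3 ← R3 + 113/24·R4.
Reading off the reduced rows gives u = 0, v = 2, w = 1, s = 3.

u = 0, v = 2, w = 1, s = 3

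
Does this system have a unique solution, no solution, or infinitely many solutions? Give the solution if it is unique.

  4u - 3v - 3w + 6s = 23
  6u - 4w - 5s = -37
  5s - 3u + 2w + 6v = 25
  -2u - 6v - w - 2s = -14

u = 2, v = -1, w = 6, s = 5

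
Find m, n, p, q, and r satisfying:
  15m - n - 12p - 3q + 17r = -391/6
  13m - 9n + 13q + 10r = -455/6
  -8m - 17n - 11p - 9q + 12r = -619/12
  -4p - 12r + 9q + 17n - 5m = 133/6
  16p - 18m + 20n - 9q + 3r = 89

Row-reduce the augmented matrix:
R1 ← R1 / (15).
R2 ← R2 − 13·R1.
R3 ← R3 + 8·R1.
R4 ← R4 + 5·R1.
R5 ← R5 + 18·R1.
R2 ← R2 / (-122/15).
R1 ← R1 + 1/15·R2.
R3 ← R3 + 263/15·R2.
R4 ← R4 − 50/3·R2.
R5 ← R5 − 94/5·R2.
R3 ← R3 / (-2429/61).
R1 ← R1 + 54/61·R3.
R2 ← R2 + 78/61·R3.
R4 ← R4 − 812/61·R3.
R5 ← R5 − 1564/61·R3.
R4 ← R4 / (8738/347).
R1 ← R1 − 1592/2429·R4.
R2 ← R2 + 1209/2429·R4.
R3 ← R3 − 2698/2429·R4.
R5 ← R5 + 12193/2429·R4.
R5 ← R5 / (962798/30583).
R1 ← R1 − 38055/61166·R5.
R2 ← R2 + 32569/61166·R5.
R3 ← R3 + 32981/61166·R5.
R4 ← R4 + 968/4369·R5.
Reading off the reduced rows gives m = -1/3, n = 3/2, p = 9/4, q = -8/3, r = -7/3.

m = -1/3, n = 3/2, p = 9/4, q = -8/3, r = -7/3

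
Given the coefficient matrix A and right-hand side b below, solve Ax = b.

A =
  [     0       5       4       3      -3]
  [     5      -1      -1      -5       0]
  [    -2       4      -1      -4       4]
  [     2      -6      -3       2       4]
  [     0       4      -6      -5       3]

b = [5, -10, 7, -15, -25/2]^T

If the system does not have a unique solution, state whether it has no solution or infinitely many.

x_1 = -3, x_2 = -1/2, x_3 = 3, x_4 = -3/2, x_5 = 0

Row-reduce the augmented matrix:
Swap R1 and R2.
R1 ← R1 / (5).
R3 ← R3 + 2·R1.
R4 ← R4 − 2·R1.
R2 ← R2 / (5).
R1 ← R1 + 1/5·R2.
R3 ← R3 − 18/5·R2.
R4 ← R4 + 28/5·R2.
R5 ← R5 − 4·R2.
R3 ← R3 / (-107/25).
R1 ← R1 + 1/25·R3.
R2 ← R2 − 4/5·R3.
R4 ← R4 − 47/25·R3.
R5 ← R5 + 46/5·R3.
R4 ← R4 / (404/107).
R1 ← R1 + 86/107·R4.
R2 ← R2 + 99/107·R4.
R3 ← R3 − 204/107·R4.
R5 ← R5 − 1085/107·R4.
R5 ← R5 / (-3399/202).
R1 ← R1 − 54/101·R5.
R2 ← R2 − 277/202·R5.
R3 ← R3 + 316/101·R5.
R4 ← R4 − 179/202·R5.
Reading off the reduced rows gives x_1 = -3, x_2 = -1/2, x_3 = 3, x_4 = -3/2, x_5 = 0.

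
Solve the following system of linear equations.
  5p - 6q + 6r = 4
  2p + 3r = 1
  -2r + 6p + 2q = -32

Row-reduce the augmented matrix:
R1 ← R1 / (5).
R2 ← R2 − 2·R1.
R3 ← R3 − 6·R1.
R2 ← R2 / (12/5).
R1 ← R1 + 6/5·R2.
R3 ← R3 − 46/5·R2.
R3 ← R3 / (-23/2).
R1 ← R1 − 3/2·R3.
R2 ← R2 − 1/4·R3.
Reading off the reduced rows gives p = -4, q = -1, r = 3.

p = -4, q = -1, r = 3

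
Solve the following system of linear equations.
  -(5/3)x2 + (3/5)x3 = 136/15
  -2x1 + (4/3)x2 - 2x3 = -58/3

Row-reduce:
Swap R1 and R2.
R1 ← R1 / (-2).
R2 ← R2 / (-5/3).
R1 ← R1 + 2/3·R2.
Rank is 2 with 3 unknowns, leaving x3 free.

infinitely many solutions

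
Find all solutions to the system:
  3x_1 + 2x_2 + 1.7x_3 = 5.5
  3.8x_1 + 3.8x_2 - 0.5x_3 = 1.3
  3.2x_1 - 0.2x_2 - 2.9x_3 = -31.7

x_1 = -5, x_2 = 6, x_3 = 5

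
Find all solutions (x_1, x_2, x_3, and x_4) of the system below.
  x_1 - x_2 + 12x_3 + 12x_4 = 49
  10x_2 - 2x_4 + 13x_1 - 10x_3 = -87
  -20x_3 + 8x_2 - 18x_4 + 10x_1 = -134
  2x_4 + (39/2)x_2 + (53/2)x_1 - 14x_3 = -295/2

Row-reduce:
R2 ← R2 − 13·R1.
R3 ← R3 − 10·R1.
R4 ← R4 − 53/2·R1.
R2 ← R2 / (23).
R1 ← R1 + 1·R2.
R3 ← R3 − 18·R2.
R4 ← R4 − 46·R2.
R3 ← R3 / (-232/23).
R1 ← R1 − 110/23·R3.
R2 ← R2 + 166/23·R3.
Row 4 reduces to 0 = 2, a contradiction. The system is inconsistent.

no solution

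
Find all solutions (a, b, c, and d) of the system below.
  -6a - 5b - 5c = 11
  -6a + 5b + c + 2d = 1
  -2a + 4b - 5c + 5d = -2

Row-reduce:
R1 ← R1 / (-6).
R2 ← R2 + 6·R1.
R3 ← R3 + 2·R1.
R2 ← R2 / (10).
R1 ← R1 − 5/6·R2.
R3 ← R3 − 17/3·R2.
R3 ← R3 / (-101/15).
R1 ← R1 − 1/3·R3.
R2 ← R2 − 3/5·R3.
Rank is 3 with 4 unknowns, leaving d free.

infinitely many solutions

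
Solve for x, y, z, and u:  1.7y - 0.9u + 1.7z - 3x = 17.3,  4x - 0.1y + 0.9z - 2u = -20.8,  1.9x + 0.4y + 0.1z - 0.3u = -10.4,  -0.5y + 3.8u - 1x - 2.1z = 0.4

x = -6, y = 1, z = -3, u = -3

Row-reduce the augmented matrix:
R1 ← R1 / (-3).
R2 ← R2 − 4·R1.
R3 ← R3 − 19/10·R1.
R4 ← R4 + 1·R1.
R2 ← R2 / (13/6).
R1 ← R1 + 17/30·R2.
R3 ← R3 − 443/300·R2.
R4 ← R4 + 16/15·R2.
R3 ← R3 / (-319/325).
R1 ← R1 − 17/65·R3.
R2 ← R2 − 19/13·R3.
R4 ← R4 + 72/65·R3.
R4 ← R4 / (16671/15950).
R1 ← R1 + 1197/6380·R4.
R2 ← R2 − 3031/6380·R4.
R3 ← R3 + 8521/6380·R4.
Reading off the reduced rows gives x = -6, y = 1, z = -3, u = -3.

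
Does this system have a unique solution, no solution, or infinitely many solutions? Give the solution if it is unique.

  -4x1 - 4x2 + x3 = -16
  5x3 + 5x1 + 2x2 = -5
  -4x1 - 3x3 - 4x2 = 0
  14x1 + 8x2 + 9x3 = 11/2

no solution

Row-reduce:
R1 ← R1 / (-4).
R2 ← R2 − 5·R1.
R3 ← R3 + 4·R1.
R4 ← R4 − 14·R1.
R2 ← R2 / (-3).
R1 ← R1 − 1·R2.
R4 ← R4 + 6·R2.
R3 ← R3 / (-4).
R1 ← R1 − 11/6·R3.
R2 ← R2 + 25/12·R3.
Row 4 reduces to 0 = -1/2, a contradiction. The system is inconsistent.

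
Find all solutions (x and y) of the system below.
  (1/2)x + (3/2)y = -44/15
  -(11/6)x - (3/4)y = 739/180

Row-reduce the augmented matrix:
R1 ← R1 / (1/2).
R2 ← R2 + 11/6·R1.
R2 ← R2 / (19/4).
R1 ← R1 − 3·R2.
Reading off the reduced rows gives x = -5/3, y = -7/5.

x = -5/3, y = -7/5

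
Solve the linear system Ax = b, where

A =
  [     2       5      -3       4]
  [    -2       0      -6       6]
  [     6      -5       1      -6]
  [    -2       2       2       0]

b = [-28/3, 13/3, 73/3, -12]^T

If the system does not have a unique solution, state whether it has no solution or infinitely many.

Row-reduce the augmented matrix:
R1 ← R1 / (2).
R2 ← R2 + 2·R1.
R3 ← R3 − 6·R1.
R4 ← R4 + 2·R1.
R2 ← R2 / (5).
R1 ← R1 − 5/2·R2.
R3 ← R3 + 20·R2.
R4 ← R4 − 7·R2.
R3 ← R3 / (-26).
R1 ← R1 − 3·R3.
R2 ← R2 + 9/5·R3.
R4 ← R4 − 58/5·R3.
R4 ← R4 / (-12/65).
R1 ← R1 + 6/13·R4.
R2 ← R2 − 31/65·R4.
R3 ← R3 + 11/13·R4.
Reading off the reduced rows gives x_1 = 4/3, x_2 = -3, x_3 = -5/3, x_4 = -1/2.

x_1 = 4/3, x_2 = -3, x_3 = -5/3, x_4 = -1/2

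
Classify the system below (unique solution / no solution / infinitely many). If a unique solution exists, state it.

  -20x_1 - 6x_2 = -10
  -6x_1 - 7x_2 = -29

Row-reduce the augmented matrix:
R1 ← R1 / (-20).
R2 ← R2 + 6·R1.
R2 ← R2 / (-26/5).
R1 ← R1 − 3/10·R2.
Reading off the reduced rows gives x_1 = -1, x_2 = 5.

x_1 = -1, x_2 = 5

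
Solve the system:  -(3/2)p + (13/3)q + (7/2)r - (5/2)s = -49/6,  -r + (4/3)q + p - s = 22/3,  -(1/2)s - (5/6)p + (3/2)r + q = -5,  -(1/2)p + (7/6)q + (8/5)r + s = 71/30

no solution

Row-reduce:
R1 ← R1 / (-3/2).
R2 ← R2 − 1·R1.
R3 ← R3 + 5/6·R1.
R4 ← R4 + 1/2·R1.
R2 ← R2 / (38/9).
R1 ← R1 + 26/9·R2.
R3 ← R3 + 38/27·R2.
R4 ← R4 + 5/18·R2.
Swap R3 and R4.
R3 ← R3 / (99/190).
R1 ← R1 + 27/19·R3.
R2 ← R2 − 6/19·R3.
Row 4 reduces to 0 = 1/6, a contradiction. The system is inconsistent.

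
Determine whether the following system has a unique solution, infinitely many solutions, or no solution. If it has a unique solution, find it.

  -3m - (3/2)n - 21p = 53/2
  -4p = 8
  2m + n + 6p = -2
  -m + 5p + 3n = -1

Row-reduce:
R1 ← R1 / (-3).
R3 ← R3 − 2·R1.
R4 ← R4 + 1·R1.
Swap R2 and R4.
R2 ← R2 / (7/2).
R1 ← R1 − 1/2·R2.
R3 ← R3 / (-8).
R1 ← R1 − 37/7·R3.
R2 ← R2 − 24/7·R3.
R4 ← R4 + 4·R3.
Row 4 reduces to 0 = 1/6, a contradiction. The system is inconsistent.

no solution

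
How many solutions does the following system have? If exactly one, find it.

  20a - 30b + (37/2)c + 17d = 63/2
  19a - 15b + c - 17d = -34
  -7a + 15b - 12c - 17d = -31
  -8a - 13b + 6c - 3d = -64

Row-reduce:
R1 ← R1 / (20).
R2 ← R2 − 19·R1.
R3 ← R3 + 7·R1.
R4 ← R4 + 8·R1.
R2 ← R2 / (27/2).
R1 ← R1 + 3/2·R2.
R3 ← R3 − 9/2·R2.
R4 ← R4 + 25·R2.
Swap R3 and R4.
R3 ← R3 / (-3113/180).
R1 ← R1 + 11/12·R3.
R2 ← R2 + 221/180·R3.
Row 4 reduces to 0 = 4/3, a contradiction. The system is inconsistent.

no solution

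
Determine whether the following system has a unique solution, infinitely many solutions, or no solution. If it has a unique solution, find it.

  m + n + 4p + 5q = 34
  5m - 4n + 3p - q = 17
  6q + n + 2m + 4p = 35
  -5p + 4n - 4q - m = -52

Row-reduce the augmented matrix:
R2 ← R2 − 5·R1.
R3 ← R3 − 2·R1.
R4 ← R4 + 1·R1.
R2 ← R2 / (-9).
R1 ← R1 − 1·R2.
R3 ← R3 + 1·R2.
R4 ← R4 − 5·R2.
R3 ← R3 / (-19/9).
R1 ← R1 − 19/9·R3.
R2 ← R2 − 17/9·R3.
R4 ← R4 + 94/9·R3.
R4 ← R4 / (-151/19).
R1 ← R1 − 1·R4.
R2 ← R2 − 36/19·R4.
R3 ← R3 − 10/19·R4.
Reading off the reduced rows gives m = -2, n = -3, p = 6, q = 3.

m = -2, n = -3, p = 6, q = 3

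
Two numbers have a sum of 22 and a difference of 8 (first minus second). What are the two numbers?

first number: 15, second number: 7

Let x = first number, y = second number.
  y + x = 22
  x - y = 8
Row-reduce the augmented matrix:
R2 ← R2 − 1·R1.
R2 ← R2 / (-2).
R1 ← R1 − 1·R2.
Reading off the reduced rows gives x = 15, y = 7.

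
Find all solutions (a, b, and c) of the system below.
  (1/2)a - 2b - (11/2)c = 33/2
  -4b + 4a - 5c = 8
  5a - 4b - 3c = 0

Row-reduce:
R1 ← R1 / (1/2).
R2 ← R2 − 4·R1.
R3 ← R3 − 5·R1.
R2 ← R2 / (12).
R1 ← R1 + 4·R2.
R3 ← R3 − 16·R2.
Row 3 reduces to 0 = 1/3, a contradiction. The system is inconsistent.

no solution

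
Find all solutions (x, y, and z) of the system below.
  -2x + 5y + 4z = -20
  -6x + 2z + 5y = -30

infinitely many solutions

Row-reduce:
R1 ← R1 / (-2).
R2 ← R2 + 6·R1.
R2 ← R2 / (-10).
R1 ← R1 + 5/2·R2.
Rank is 2 with 3 unknowns, leaving z free.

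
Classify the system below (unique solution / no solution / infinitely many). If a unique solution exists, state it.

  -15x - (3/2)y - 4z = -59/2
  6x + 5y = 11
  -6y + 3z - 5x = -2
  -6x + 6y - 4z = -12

no solution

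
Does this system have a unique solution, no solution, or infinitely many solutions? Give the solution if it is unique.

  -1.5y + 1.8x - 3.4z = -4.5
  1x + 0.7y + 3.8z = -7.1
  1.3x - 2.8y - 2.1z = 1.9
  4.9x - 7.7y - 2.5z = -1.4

x = -5, y = -3, z = 0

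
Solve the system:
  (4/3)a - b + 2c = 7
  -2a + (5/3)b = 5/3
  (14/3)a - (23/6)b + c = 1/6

infinitely many solutions

Row-reduce:
R1 ← R1 / (4/3).
R2 ← R2 + 2·R1.
R3 ← R3 − 14/3·R1.
R2 ← R2 / (1/6).
R1 ← R1 + 3/4·R2.
R3 ← R3 + 1/3·R2.
Rank is 2 with 3 unknowns, leaving c free.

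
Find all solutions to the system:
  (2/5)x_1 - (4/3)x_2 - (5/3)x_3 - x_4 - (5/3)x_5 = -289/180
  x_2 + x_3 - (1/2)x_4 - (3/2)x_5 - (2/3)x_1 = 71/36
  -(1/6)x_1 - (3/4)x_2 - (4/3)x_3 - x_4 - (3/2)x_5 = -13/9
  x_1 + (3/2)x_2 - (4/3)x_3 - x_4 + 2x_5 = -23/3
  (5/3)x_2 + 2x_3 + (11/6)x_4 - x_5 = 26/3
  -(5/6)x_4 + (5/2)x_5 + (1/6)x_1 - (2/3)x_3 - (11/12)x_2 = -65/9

Row-reduce the augmented matrix:
R1 ← R1 / (2/5).
R2 ← R2 + 2/3·R1.
R3 ← R3 + 1/6·R1.
R4 ← R4 − 1·R1.
R6 ← R6 − 1/6·R1.
R2 ← R2 / (-11/9).
R1 ← R1 + 10/3·R2.
R3 ← R3 + 47/36·R2.
R4 ← R4 − 29/6·R2.
R5 ← R5 − 5/3·R2.
R6 ← R6 + 13/36·R2.
R3 ← R3 / (-17/132).
R1 ← R1 − 15/22·R3.
R2 ← R2 − 16/11·R3.
R4 ← R4 + 277/66·R3.
R5 ← R5 + 14/33·R3.
R6 ← R6 − 73/132·R3.
R4 ← R4 / (-1235/34).
R1 ← R1 − 555/68·R4.
R2 ← R2 − 405/34·R4.
R3 ← R3 + 237/34·R4.
R5 ← R5 + 208/51·R4.
R6 ← R6 − 208/51·R4.
R5 ← R5 / (-2713/570).
R1 ← R1 − 66/247·R5.
R2 ← R2 − 350/247·R5.
R3 ← R3 + 1884/1235·R5.
R4 ← R4 − 2997/1235·R5.
R6 ← R6 − 2713/570·R5.
R6 reduces to 0 = 0, so the extra equation is consistent.
Reading off the reduced rows gives x_1 = -1/3, x_2 = 0, x_3 = 3/4, x_4 = 3, x_5 = -5/3.

x_1 = -1/3, x_2 = 0, x_3 = 3/4, x_4 = 3, x_5 = -5/3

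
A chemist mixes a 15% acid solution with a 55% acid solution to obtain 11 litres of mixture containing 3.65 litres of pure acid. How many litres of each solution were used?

Let a = litres of solution A, b = litres of solution B.
  a + b = 11
  (3/20)a + (11/20)b = 73/20
From equation 1: a = 11 − b.
Substitute into equation 2 and solve: b = 5.
Then a = 6.

litres of solution A: 6, litres of solution B: 5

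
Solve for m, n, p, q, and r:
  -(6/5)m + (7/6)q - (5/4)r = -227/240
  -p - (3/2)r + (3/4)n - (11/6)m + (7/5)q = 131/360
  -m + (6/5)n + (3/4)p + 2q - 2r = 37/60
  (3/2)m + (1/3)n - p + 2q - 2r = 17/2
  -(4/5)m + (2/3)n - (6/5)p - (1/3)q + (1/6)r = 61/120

m = 7/3, n = 1, p = -5/3, q = 1/4, r = -5/4

Row-reduce the augmented matrix:
R1 ← R1 / (-6/5).
R2 ← R2 + 11/6·R1.
R3 ← R3 + 1·R1.
R4 ← R4 − 3/2·R1.
R5 ← R5 + 4/5·R1.
R2 ← R2 / (3/4).
R3 ← R3 − 6/5·R2.
R4 ← R4 − 1/3·R2.
R5 ← R5 − 2/3·R2.
R3 ← R3 / (47/20).
R2 ← R2 + 4/3·R3.
R4 ← R4 + 5/9·R3.
R5 ← R5 + 14/45·R3.
R4 ← R4 / (611543/152280).
R1 ← R1 + 35/36·R4.
R2 ← R2 − 1067/2538·R4.
R3 ← R3 − 4427/6345·R4.
R5 ← R5 + 52739/95175·R4.
R5 ← R5 / (-1350212/9173145).
R1 ← R1 − 26150/611543·R5.
R2 ← R2 − 38260/611543·R5.
R3 ← R3 − 55228/1834629·R5.
R4 ← R4 + 1256655/1223086·R5.
Reading off the reduced rows gives m = 7/3, n = 1, p = -5/3, q = 1/4, r = -5/4.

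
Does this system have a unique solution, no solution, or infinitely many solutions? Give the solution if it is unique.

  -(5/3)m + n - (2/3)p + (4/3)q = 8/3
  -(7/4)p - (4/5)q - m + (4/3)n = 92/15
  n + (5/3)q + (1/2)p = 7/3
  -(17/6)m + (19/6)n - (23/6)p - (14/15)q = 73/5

no solution

Row-reduce:
R1 ← R1 / (-5/3).
R2 ← R2 + 1·R1.
R4 ← R4 + 17/6·R1.
R2 ← R2 / (11/15).
R1 ← R1 + 3/5·R2.
R3 ← R3 − 1·R2.
R4 ← R4 − 22/15·R2.
R3 ← R3 / (103/44).
R1 ← R1 + 31/44·R3.
R2 ← R2 + 81/44·R3.
Row 4 reduces to 0 = 1, a contradiction. The system is inconsistent.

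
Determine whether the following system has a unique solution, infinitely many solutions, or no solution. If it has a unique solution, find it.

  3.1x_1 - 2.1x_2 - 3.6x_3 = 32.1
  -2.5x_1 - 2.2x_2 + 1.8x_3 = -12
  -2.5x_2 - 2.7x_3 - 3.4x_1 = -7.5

Row-reduce the augmented matrix:
R1 ← R1 / (31/10).
R2 ← R2 + 5/2·R1.
R3 ← R3 + 17/5·R1.
R2 ← R2 / (-1207/310).
R1 ← R1 + 21/31·R2.
R3 ← R3 + 1489/310·R2.
R3 ← R3 / (-63819/12070).
R1 ← R1 + 1170/1207·R3.
R2 ← R2 − 342/1207·R3.
Reading off the reduced rows gives x_1 = 6, x_2 = -3, x_3 = -2.

x_1 = 6, x_2 = -3, x_3 = -2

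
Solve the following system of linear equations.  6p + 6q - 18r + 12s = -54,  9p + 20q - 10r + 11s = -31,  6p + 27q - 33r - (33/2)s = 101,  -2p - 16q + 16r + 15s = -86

Row-reduce:
R1 ← R1 / (6).
R2 ← R2 − 9·R1.
R3 ← R3 − 6·R1.
R4 ← R4 + 2·R1.
R2 ← R2 / (11).
R1 ← R1 − 1·R2.
R3 ← R3 − 21·R2.
R4 ← R4 + 14·R2.
R3 ← R3 / (-522/11).
R1 ← R1 + 50/11·R3.
R2 ← R2 − 17/11·R3.
R4 ← R4 − 348/11·R3.
Row 4 reduces to 0 = -2/3, a contradiction. The system is inconsistent.

no solution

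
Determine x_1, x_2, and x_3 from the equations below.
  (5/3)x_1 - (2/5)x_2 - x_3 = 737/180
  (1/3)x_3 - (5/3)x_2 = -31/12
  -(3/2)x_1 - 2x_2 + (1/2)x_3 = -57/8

x_1 = 8/3, x_2 = 3/2, x_3 = -1/4

Row-reduce the augmented matrix:
R1 ← R1 / (5/3).
R3 ← R3 + 3/2·R1.
R2 ← R2 / (-5/3).
R1 ← R1 + 6/25·R2.
R3 ← R3 + 59/25·R2.
R3 ← R3 / (-109/125).
R1 ← R1 + 81/125·R3.
R2 ← R2 + 1/5·R3.
Reading off the reduced rows gives x_1 = 8/3, x_2 = 3/2, x_3 = -1/4.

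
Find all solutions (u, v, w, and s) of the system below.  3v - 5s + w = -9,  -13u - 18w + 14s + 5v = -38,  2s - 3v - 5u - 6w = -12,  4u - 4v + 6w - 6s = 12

no solution

Row-reduce:
Swap R1 and R2.
R1 ← R1 / (-13).
R3 ← R3 + 5·R1.
R4 ← R4 − 4·R1.
R2 ← R2 / (3).
R1 ← R1 + 5/13·R2.
R3 ← R3 + 64/13·R2.
R4 ← R4 + 32/13·R2.
R3 ← R3 / (100/39).
R1 ← R1 − 59/39·R3.
R2 ← R2 − 1/3·R3.
R4 ← R4 − 50/39·R3.
Row 4 reduces to 0 = -1, a contradiction. The system is inconsistent.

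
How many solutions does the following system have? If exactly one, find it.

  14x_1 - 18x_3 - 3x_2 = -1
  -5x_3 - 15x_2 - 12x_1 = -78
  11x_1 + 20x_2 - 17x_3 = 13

x_1 = 4, x_2 = 1, x_3 = 3

Row-reduce the augmented matrix:
R1 ← R1 / (14).
R2 ← R2 + 12·R1.
R3 ← R3 − 11·R1.
R2 ← R2 / (-123/7).
R1 ← R1 + 3/14·R2.
R3 ← R3 − 313/14·R2.
R3 ← R3 / (-7097/246).
R1 ← R1 + 85/82·R3.
R2 ← R2 − 143/123·R3.
Reading off the reduced rows gives x_1 = 4, x_2 = 1, x_3 = 3.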